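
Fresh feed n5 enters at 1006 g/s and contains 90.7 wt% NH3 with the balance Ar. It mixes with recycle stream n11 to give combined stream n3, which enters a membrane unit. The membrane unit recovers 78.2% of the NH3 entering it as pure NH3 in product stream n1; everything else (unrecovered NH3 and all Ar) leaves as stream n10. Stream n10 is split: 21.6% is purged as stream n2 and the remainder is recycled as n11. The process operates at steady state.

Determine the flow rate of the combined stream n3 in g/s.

1534 g/s

Ar enters only via n5 and leaves only via the purge: 1006×0.093 = 0.216×(Ar in n10), and the membrane unit passes all Ar, so Ar in n3 = Ar in n10 = 433.14 g/s.
NH3 in n3: m_A = 1006×0.907 + (1−0.216)·(1−0.782)·m_A, so m_A = 912.44/0.8291 = 1100.5 g/s.
n3 = 1100.5 + 433.14 = 1533.7 g/s.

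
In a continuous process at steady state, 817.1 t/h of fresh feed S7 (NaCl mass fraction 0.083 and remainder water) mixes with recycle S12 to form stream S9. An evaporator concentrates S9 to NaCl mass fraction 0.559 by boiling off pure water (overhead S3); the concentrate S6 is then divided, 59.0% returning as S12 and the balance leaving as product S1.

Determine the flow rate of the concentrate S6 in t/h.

Overall NaCl balance (none leaves overhead): NaCl in fresh feed = NaCl in product, i.e. 817.1×0.083 = (1−0.590)·S6·0.559.
S6 = 67.819/(0.559×0.410) = 295.91 t/h.

295.9 t/h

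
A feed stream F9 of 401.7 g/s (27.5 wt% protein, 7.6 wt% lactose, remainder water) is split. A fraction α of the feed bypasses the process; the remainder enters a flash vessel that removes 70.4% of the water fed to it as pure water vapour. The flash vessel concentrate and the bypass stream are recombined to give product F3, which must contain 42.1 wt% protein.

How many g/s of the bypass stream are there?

All 401.7×0.275 = 110.47 g/s of protein reaches F3, so F3 = 110.47/0.421 = 262.39 g/s and vapour = 139.31 g/s.
The evaporator receives (1−α)·401.7 of feed at 0.649 water and removes 0.704 of that water:
0.704×0.649×(1−α)×401.7 = 139.31
(1−α) = 139.31/183.54 = 0.7590;  α = 0.2410.
Bypass flow = 0.2410×401.7 = 96.802 g/s.

96.8 g/s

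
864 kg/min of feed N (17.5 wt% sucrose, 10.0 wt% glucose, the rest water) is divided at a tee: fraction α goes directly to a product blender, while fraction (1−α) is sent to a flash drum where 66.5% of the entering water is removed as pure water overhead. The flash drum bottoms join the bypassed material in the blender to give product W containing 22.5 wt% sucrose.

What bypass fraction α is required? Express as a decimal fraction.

0.539

All 864×0.175 = 151.2 kg/min of sucrose reaches W, so W = 151.2/0.225 = 672 kg/min and vapour = 192 kg/min.
The evaporator receives (1−α)·864 of feed at 0.725 water and removes 0.665 of that water:
0.665×0.725×(1−α)×864 = 192
(1−α) = 192/416.56 = 0.4609;  α = 0.5391.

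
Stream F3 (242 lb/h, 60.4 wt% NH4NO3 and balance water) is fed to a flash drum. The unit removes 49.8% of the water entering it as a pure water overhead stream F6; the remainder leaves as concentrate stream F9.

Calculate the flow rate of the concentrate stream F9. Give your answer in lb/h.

water entering = 242×0.396 = 95.832 lb/h; overhead removed = 0.498×95.832 = 47.724 lb/h.
Concentrate = 242 − 47.724 = 194.28 lb/h.

194.3 lb/h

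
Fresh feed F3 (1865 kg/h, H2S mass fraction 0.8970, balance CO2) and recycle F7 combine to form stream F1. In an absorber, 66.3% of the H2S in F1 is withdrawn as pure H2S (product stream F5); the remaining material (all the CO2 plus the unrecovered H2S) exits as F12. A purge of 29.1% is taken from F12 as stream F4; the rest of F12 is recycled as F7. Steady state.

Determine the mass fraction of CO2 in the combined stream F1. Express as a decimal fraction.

0.2310

CO2 enters only via F3 and leaves only via the purge: 1865×0.103 = 0.291×(CO2 in F12), and the absorber passes all CO2, so CO2 in F1 = CO2 in F12 = 660.12 kg/h.
H2S in F1: m_A = 1865×0.897 + (1−0.291)·(1−0.663)·m_A, so m_A = 1672.9/0.7611 = 2198.1 kg/h.
F1 = 2198.1 + 660.12 = 2858.2 kg/h.
CO2 fraction in F1 = 660.12/2858.2 = 0.2310.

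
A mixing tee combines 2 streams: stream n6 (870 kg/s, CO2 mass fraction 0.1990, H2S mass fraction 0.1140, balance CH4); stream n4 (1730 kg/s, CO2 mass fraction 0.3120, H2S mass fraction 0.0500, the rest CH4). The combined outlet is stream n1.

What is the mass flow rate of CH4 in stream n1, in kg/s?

CH4 out = CH4 in = 870×0.687 + 1730×0.638 = 1701.4 kg/s.

1701 kg/s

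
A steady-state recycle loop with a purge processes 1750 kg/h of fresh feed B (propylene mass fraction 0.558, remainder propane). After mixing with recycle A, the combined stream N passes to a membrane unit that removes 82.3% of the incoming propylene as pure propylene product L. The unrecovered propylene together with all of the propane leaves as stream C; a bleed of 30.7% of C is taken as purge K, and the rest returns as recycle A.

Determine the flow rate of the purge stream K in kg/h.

propane enters only via B and leaves only via the purge: 1750×0.442 = 0.307×(propane in C), and the membrane unit passes all propane, so propane in N = propane in C = 2519.5 kg/h.
propylene in N: m_A = 1750×0.558 + (1−0.307)·(1−0.823)·m_A, so m_A = 976.5/0.8773 = 1113 kg/h.
C = (1−0.823)×1113 + 2519.5 = 2716.5 kg/h.
Purge K = 0.307×2716.5 = 833.98 kg/h.

834 kg/h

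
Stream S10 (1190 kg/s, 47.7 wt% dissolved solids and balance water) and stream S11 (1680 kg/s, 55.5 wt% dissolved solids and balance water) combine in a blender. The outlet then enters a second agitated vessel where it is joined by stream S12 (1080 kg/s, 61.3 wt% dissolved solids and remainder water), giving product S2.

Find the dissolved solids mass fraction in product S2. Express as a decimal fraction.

Overall, product flow = 3950 kg/s.
dissolved solids in = 1190×0.477 + 1680×0.555 + 1080×0.613 = 2162.1 kg/s.
dissolved solids fraction in S2 = 0.547.

0.547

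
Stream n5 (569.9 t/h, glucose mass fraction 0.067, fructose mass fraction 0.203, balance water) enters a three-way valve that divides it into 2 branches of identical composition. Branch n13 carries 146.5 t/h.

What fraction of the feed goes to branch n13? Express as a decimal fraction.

0.257

Fraction to n13 = 146.5/569.9 = 0.2571.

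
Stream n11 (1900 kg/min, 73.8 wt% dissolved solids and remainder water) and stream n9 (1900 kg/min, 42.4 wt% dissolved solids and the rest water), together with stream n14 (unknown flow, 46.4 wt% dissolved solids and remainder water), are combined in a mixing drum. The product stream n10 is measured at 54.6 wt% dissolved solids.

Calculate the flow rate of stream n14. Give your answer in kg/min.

1622 kg/min

Let n14 be the unknown flow. Total out = 3800 + n14.
dissolved solids balance: 2207.8 + 0.464·n14 = 0.546·(3800 + n14)
(0.464 − 0.546)·n14 = 0.546×3800 − 2207.8 = -133
n14 = -133 / -0.082 = 1622 kg/min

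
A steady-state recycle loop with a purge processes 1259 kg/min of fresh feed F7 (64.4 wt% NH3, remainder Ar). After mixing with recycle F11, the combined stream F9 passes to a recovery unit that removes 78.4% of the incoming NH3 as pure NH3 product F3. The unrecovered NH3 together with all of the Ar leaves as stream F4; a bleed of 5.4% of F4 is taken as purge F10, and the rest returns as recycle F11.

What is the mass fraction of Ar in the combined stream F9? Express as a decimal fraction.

Ar enters only via F7 and leaves only via the purge: 1259×0.356 = 0.054×(Ar in F4), and the recovery unit passes all Ar, so Ar in F9 = Ar in F4 = 8300.1 kg/min.
NH3 in F9: m_A = 1259×0.644 + (1−0.054)·(1−0.784)·m_A, so m_A = 810.8/0.7957 = 1019 kg/min.
F9 = 1019 + 8300.1 = 9319.1 kg/min.
Ar fraction in F9 = 8300.1/9319.1 = 0.891.

0.891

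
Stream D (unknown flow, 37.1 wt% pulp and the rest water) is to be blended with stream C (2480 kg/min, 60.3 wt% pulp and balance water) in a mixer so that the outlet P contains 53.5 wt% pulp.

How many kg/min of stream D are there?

1028 kg/min

Let D be the unknown flow. Total out = 2480 + D.
pulp balance: 1495.4 + 0.371·D = 0.535·(2480 + D)
(0.371 − 0.535)·D = 0.535×2480 − 1495.4 = -168.64
D = -168.64 / -0.164 = 1028.3 kg/min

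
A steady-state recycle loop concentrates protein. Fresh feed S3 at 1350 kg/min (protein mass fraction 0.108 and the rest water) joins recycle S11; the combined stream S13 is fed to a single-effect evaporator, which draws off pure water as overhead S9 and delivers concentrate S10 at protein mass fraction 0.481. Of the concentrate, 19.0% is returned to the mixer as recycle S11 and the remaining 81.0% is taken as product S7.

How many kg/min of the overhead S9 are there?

Overall protein balance (none leaves overhead): protein in fresh feed = protein in product, i.e. 1350×0.108 = (1−0.190)·S10·0.481.
S10 = 145.8/(0.481×0.810) = 374.22 kg/min.
Recycle S11 = 0.190×374.22 = 71.102 kg/min.
Combined feed S13 = 1350 + 71.102 = 1421.1 kg/min.
Overhead S9 = S13 − S10 = 1421.1 − 374.22 = 1046.9 kg/min.

1047 kg/min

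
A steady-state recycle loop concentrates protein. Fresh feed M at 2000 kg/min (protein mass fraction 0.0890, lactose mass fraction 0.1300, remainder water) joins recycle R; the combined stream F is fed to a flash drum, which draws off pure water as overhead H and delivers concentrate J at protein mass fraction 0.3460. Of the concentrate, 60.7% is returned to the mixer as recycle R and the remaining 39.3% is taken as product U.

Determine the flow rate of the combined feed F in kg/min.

Overall protein balance (none leaves overhead): protein in fresh feed = protein in product, i.e. 2000×0.089 = (1−0.607)·J·0.346.
J = 178/(0.346×0.393) = 1309 kg/min.
Recycle R = 0.607×1309 = 794.58 kg/min.
Combined feed F = 2000 + 794.58 = 2794.6 kg/min.

2795 kg/min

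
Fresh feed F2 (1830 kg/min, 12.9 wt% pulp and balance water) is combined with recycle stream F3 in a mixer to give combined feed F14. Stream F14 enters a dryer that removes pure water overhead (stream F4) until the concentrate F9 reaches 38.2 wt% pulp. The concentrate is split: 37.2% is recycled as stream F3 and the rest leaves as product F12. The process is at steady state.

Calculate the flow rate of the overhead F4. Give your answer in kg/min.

1212 kg/min

Overall pulp balance (none leaves overhead): pulp in fresh feed = pulp in product, i.e. 1830×0.129 = (1−0.372)·F9·0.382.
F9 = 236.07/(0.382×0.628) = 984.05 kg/min.
Recycle F3 = 0.372×984.05 = 366.07 kg/min.
Combined feed F14 = 1830 + 366.07 = 2196.1 kg/min.
Overhead F4 = F14 − F9 = 2196.1 − 984.05 = 1212 kg/min.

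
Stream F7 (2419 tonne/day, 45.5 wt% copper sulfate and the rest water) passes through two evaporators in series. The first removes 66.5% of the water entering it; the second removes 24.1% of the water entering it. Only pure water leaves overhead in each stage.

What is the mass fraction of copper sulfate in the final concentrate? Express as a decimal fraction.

water in feed = 2419×0.545 = 1318.4 tonne/day.
After stage 1: water left = (1−0.665)×1318.4 = 441.65; stream total = 1542.3 tonne/day.
After stage 2: water left = (1−0.241)×441.65 = 335.21; final concentrate = 1435.9 tonne/day.
copper sulfate fraction = 1100.6/1435.9 = 0.767.

0.767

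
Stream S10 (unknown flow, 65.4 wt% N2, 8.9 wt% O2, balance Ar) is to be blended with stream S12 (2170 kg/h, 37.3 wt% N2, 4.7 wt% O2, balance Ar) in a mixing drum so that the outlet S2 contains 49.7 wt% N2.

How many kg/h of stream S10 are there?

1714 kg/h

Let S10 be the unknown flow. Total out = 2170 + S10.
N2 balance: 809.41 + 0.654·S10 = 0.497·(2170 + S10)
(0.654 − 0.497)·S10 = 0.497×2170 − 809.41 = 269.08
S10 = 269.08 / 0.157 = 1713.9 kg/h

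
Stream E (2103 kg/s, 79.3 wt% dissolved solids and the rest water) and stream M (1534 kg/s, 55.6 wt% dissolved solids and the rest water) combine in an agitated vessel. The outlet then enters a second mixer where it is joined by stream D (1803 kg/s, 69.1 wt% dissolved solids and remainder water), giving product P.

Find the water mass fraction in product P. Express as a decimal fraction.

Overall, product flow = 5440 kg/s.
water in = 2103×0.207 + 1534×0.444 + 1803×0.309 = 1673.5 kg/s.
water fraction in P = 0.308.

0.308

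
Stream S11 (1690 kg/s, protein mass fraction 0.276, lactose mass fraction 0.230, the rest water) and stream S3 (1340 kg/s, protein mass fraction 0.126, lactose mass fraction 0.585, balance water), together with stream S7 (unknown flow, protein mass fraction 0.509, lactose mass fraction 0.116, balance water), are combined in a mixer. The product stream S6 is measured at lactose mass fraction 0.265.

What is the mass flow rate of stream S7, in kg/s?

Let S7 be the unknown flow. Total out = 3030 + S7.
lactose balance: 1172.6 + 0.116·S7 = 0.265·(3030 + S7)
(0.116 − 0.265)·S7 = 0.265×3030 − 1172.6 = -369.65
S7 = -369.65 / -0.149 = 2480.9 kg/s

2481 kg/s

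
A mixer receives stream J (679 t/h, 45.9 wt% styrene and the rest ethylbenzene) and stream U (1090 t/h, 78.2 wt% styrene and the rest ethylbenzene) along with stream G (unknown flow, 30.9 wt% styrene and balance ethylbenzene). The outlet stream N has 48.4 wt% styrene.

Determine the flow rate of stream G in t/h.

1759 t/h

Let G be the unknown flow. Total out = 1769 + G.
styrene balance: 1164 + 0.309·G = 0.484·(1769 + G)
(0.309 − 0.484)·G = 0.484×1769 − 1164 = -307.84
G = -307.84 / -0.175 = 1759.1 t/h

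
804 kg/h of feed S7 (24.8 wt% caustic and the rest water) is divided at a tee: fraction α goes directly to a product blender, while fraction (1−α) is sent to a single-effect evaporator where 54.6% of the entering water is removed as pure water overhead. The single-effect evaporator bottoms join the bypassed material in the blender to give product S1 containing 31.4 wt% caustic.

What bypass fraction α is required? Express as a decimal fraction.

All 804×0.248 = 199.39 kg/h of caustic reaches S1, so S1 = 199.39/0.314 = 635.01 kg/h and vapour = 168.99 kg/h.
The evaporator receives (1−α)·804 of feed at 0.752 water and removes 0.546 of that water:
0.546×0.752×(1−α)×804 = 168.99
(1−α) = 168.99/330.12 = 0.5119;  α = 0.4881.

0.488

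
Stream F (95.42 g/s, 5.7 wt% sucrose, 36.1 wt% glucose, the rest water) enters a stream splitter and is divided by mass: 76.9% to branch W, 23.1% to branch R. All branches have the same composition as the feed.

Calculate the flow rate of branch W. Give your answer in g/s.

73.38 g/s

Branch W flow = 0.769×95.42 = 73.378 g/s.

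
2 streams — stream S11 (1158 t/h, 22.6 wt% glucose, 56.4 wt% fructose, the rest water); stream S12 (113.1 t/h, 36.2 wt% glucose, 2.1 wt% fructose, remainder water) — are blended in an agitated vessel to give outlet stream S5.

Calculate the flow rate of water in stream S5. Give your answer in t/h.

313 t/h

water out = water in = 1158×0.210 + 113.1×0.617 = 312.96 t/h.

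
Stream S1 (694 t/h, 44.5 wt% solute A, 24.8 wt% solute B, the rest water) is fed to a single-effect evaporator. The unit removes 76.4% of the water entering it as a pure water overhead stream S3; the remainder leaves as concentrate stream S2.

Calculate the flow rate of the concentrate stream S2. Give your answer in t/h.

water entering = 694×0.307 = 213.06 t/h; overhead removed = 0.764×213.06 = 162.78 t/h.
Concentrate = 694 − 162.78 = 531.22 t/h.

531.2 t/h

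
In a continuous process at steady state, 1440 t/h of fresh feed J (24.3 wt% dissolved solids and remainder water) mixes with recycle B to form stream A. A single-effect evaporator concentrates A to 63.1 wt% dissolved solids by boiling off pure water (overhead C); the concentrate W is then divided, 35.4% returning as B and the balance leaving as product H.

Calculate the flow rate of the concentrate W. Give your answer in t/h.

858.4 t/h

Overall dissolved solids balance (none leaves overhead): dissolved solids in fresh feed = dissolved solids in product, i.e. 1440×0.243 = (1−0.354)·W·0.631.
W = 349.92/(0.631×0.646) = 858.43 t/h.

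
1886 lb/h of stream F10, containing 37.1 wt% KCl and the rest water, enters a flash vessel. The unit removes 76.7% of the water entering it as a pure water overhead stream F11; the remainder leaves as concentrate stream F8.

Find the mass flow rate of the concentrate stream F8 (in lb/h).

water entering = 1886×0.629 = 1186.3 lb/h; overhead removed = 0.767×1186.3 = 909.89 lb/h.
Concentrate = 1886 − 909.89 = 976.11 lb/h.

976.1 lb/h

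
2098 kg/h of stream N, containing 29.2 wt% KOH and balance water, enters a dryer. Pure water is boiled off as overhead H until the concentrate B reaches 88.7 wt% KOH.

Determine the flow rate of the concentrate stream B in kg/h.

690.7 kg/h

KOH is conserved: 2098×0.292 = 612.62 kg/h all reports to the concentrate.
Concentrate = 612.62/(target fraction) = 690.66 kg/h.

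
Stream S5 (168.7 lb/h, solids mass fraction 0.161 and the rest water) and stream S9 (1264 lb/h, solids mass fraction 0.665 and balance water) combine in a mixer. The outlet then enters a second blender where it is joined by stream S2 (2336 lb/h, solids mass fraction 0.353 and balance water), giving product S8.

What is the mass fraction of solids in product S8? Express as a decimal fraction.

Overall, product flow = 3768.7 lb/h.
solids in = 168.7×0.161 + 1264×0.665 + 2336×0.353 = 1692.3 lb/h.
solids fraction in S8 = 0.449.

0.449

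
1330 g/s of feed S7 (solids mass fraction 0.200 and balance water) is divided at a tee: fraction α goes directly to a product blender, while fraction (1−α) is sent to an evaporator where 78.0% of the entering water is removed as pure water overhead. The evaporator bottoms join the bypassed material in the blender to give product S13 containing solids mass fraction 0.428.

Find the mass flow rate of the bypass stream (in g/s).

194.6 g/s

All 1330×0.200 = 266 g/s of solids reaches S13, so S13 = 266/0.428 = 621.5 g/s and vapour = 708.5 g/s.
The evaporator receives (1−α)·1330 of feed at 0.800 water and removes 0.780 of that water:
0.780×0.800×(1−α)×1330 = 708.5
(1−α) = 708.5/829.92 = 0.8537;  α = 0.1463.
Bypass flow = 0.1463×1330 = 194.58 g/s.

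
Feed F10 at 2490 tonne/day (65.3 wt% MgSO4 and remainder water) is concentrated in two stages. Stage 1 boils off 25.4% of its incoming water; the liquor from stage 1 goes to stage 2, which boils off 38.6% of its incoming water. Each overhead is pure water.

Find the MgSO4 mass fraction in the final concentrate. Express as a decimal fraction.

water in feed = 2490×0.347 = 864.03 tonne/day.
After stage 1: water left = (1−0.254)×864.03 = 644.57; stream total = 2270.5 tonne/day.
After stage 2: water left = (1−0.386)×644.57 = 395.76; final concentrate = 2021.7 tonne/day.
MgSO4 fraction = 1626/2021.7 = 0.804.

0.804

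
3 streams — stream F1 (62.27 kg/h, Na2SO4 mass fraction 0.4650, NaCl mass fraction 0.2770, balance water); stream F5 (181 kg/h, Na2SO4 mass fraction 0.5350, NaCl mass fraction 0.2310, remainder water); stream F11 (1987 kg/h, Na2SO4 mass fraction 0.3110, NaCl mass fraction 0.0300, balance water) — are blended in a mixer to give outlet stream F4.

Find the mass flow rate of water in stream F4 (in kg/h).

1368 kg/h

water out = water in = 62.27×0.258 + 181×0.234 + 1987×0.659 = 1367.9 kg/h.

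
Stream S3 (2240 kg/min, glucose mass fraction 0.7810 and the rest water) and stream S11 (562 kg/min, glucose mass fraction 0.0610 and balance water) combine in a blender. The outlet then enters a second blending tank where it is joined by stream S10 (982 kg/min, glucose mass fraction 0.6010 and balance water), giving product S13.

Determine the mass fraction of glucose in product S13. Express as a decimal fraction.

Overall, product flow = 3784 kg/min.
glucose in = 2240×0.781 + 562×0.061 + 982×0.601 = 2373.9 kg/min.
glucose fraction in S13 = 0.6274.

0.6274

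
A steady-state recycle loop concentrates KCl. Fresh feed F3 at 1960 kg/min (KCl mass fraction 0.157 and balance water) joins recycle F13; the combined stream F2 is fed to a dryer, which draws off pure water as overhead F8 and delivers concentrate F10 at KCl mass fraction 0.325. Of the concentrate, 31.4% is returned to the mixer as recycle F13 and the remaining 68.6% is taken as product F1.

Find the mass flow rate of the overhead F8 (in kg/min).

Overall KCl balance (none leaves overhead): KCl in fresh feed = KCl in product, i.e. 1960×0.157 = (1−0.314)·F10·0.325.
F10 = 307.72/(0.325×0.686) = 1380.2 kg/min.
Recycle F13 = 0.314×1380.2 = 433.39 kg/min.
Combined feed F2 = 1960 + 433.39 = 2393.4 kg/min.
Overhead F8 = F2 − F10 = 2393.4 − 1380.2 = 1013.2 kg/min.

1013 kg/min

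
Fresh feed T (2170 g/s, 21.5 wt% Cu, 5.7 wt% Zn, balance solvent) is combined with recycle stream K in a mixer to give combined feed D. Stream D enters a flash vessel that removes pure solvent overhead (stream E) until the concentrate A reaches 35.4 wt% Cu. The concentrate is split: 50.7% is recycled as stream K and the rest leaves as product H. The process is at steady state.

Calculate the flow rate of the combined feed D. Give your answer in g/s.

3525 g/s

Overall Cu balance (none leaves overhead): Cu in fresh feed = Cu in product, i.e. 2170×0.215 = (1−0.507)·A·0.354.
A = 466.55/(0.354×0.493) = 2673.3 g/s.
Recycle K = 0.507×2673.3 = 1355.4 g/s.
Combined feed D = 2170 + 1355.4 = 3525.4 g/s.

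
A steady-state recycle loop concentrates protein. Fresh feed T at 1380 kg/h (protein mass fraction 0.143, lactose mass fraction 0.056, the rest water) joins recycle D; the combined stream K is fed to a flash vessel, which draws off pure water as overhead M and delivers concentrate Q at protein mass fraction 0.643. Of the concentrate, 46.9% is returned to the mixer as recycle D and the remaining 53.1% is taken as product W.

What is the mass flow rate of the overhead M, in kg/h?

Overall protein balance (none leaves overhead): protein in fresh feed = protein in product, i.e. 1380×0.143 = (1−0.469)·Q·0.643.
Q = 197.34/(0.643×0.531) = 577.98 kg/h.
Recycle D = 0.469×577.98 = 271.07 kg/h.
Combined feed K = 1380 + 271.07 = 1651.1 kg/h.
Overhead M = K − Q = 1651.1 − 577.98 = 1073.1 kg/h.

1073 kg/h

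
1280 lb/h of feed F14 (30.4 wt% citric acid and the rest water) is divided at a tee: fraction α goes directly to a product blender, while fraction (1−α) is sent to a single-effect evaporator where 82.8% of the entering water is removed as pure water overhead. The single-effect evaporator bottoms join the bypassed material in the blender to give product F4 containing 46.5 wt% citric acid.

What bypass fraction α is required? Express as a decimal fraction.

All 1280×0.304 = 389.12 lb/h of citric acid reaches F4, so F4 = 389.12/0.465 = 836.82 lb/h and vapour = 443.18 lb/h.
The evaporator receives (1−α)·1280 of feed at 0.696 water and removes 0.828 of that water:
0.828×0.696×(1−α)×1280 = 443.18
(1−α) = 443.18/737.65 = 0.6008;  α = 0.3992.

0.399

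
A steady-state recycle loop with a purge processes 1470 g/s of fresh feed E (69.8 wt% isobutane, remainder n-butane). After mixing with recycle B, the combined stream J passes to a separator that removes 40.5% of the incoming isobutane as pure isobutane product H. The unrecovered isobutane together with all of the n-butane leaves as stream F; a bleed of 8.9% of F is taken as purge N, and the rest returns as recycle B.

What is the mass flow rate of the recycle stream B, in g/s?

n-butane enters only via E and leaves only via the purge: 1470×0.302 = 0.089×(n-butane in F), and the separator passes all n-butane, so n-butane in J = n-butane in F = 4988.1 g/s.
isobutane in J: m_A = 1470×0.698 + (1−0.089)·(1−0.405)·m_A, so m_A = 1026.1/0.4580 = 2240.5 g/s.
F = (1−0.405)×2240.5 + 4988.1 = 6321.2 g/s.
Recycle B = (1−0.089)×6321.2 = 5758.6 g/s.

5759 g/s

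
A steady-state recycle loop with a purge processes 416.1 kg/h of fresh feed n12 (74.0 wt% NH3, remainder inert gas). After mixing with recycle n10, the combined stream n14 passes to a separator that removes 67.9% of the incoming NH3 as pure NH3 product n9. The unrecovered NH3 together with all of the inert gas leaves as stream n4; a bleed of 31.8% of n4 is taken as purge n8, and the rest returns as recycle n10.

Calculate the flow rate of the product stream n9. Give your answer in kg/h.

267.7 kg/h

NH3 in n14: m_A = 416.1×0.740 + (1−0.318)·(1−0.679)·m_A, so m_A = 307.91/0.7811 = 394.22 kg/h.
Product n9 = 0.679×394.22 = 267.67 kg/h.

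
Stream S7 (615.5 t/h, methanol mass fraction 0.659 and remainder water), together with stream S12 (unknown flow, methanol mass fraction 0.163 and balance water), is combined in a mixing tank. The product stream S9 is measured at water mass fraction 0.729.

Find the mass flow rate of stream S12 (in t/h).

2211 t/h

Let S12 be the unknown flow. Total out = 615.5 + S12.
water balance: 209.89 + 0.837·S12 = 0.729·(615.5 + S12)
(0.837 − 0.729)·S12 = 0.729×615.5 − 209.89 = 238.81
S12 = 238.81 / 0.108 = 2211.2 t/h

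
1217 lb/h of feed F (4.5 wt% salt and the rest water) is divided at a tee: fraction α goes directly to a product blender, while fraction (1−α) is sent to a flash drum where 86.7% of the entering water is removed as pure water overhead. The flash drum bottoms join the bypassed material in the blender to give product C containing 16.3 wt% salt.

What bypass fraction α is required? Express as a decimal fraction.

All 1217×0.045 = 54.765 lb/h of salt reaches C, so C = 54.765/0.163 = 335.98 lb/h and vapour = 881.02 lb/h.
The evaporator receives (1−α)·1217 of feed at 0.955 water and removes 0.867 of that water:
0.867×0.955×(1−α)×1217 = 881.02
(1−α) = 881.02/1007.7 = 0.8743;  α = 0.1257.

0.126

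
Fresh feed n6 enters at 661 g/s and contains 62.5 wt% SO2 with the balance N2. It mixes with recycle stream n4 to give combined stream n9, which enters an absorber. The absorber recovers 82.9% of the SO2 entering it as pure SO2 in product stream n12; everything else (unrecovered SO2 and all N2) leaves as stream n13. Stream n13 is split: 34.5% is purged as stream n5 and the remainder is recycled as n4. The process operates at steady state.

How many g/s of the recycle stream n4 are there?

522.7 g/s

N2 enters only via n6 and leaves only via the purge: 661×0.375 = 0.345×(N2 in n13), and the absorber passes all N2, so N2 in n9 = N2 in n13 = 718.48 g/s.
SO2 in n9: m_A = 661×0.625 + (1−0.345)·(1−0.829)·m_A, so m_A = 413.12/0.8880 = 465.23 g/s.
n13 = (1−0.829)×465.23 + 718.48 = 798.03 g/s.
Recycle n4 = (1−0.345)×798.03 = 522.71 g/s.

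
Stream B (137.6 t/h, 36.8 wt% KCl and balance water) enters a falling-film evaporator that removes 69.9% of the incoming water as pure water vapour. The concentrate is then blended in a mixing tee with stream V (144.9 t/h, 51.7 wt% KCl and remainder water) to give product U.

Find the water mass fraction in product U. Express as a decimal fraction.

0.4337

Vapour removed = 0.699×0.632×137.6 = 60.787 t/h; concentrate = 76.813 t/h.
water reaching the mixer = 26.176 (from concentrate) + 144.9×0.483 = 96.163 t/h.
Product flow = 76.813 + 144.9 = 221.71 t/h; water fraction = 0.4337.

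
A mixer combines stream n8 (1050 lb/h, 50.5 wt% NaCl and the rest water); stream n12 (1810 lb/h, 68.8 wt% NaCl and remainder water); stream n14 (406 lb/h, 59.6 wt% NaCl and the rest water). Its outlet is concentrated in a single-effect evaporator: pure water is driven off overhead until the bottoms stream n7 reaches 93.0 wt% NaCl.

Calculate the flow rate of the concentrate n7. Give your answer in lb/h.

NaCl entering = 1050×0.505 + 1810×0.688 + 406×0.596 = 2017.5 lb/h.
All NaCl reports to n7, so n7 = 2017.5/0.930 = 2169.4 lb/h.

2169 lb/h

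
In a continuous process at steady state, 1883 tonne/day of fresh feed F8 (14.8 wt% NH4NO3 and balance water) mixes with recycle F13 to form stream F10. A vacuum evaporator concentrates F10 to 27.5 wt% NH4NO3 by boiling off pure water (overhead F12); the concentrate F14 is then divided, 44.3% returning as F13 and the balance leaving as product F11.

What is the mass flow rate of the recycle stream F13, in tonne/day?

Overall NH4NO3 balance (none leaves overhead): NH4NO3 in fresh feed = NH4NO3 in product, i.e. 1883×0.148 = (1−0.443)·F14·0.275.
F14 = 278.68/(0.275×0.557) = 1819.4 tonne/day.
Recycle F13 = 0.443×1819.4 = 805.99 tonne/day.

806 tonne/day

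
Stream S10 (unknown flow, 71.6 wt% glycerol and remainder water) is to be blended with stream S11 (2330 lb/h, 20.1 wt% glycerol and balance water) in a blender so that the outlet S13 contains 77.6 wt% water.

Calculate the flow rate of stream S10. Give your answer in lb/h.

Let S10 be the unknown flow. Total out = 2330 + S10.
water balance: 1861.7 + 0.284·S10 = 0.776·(2330 + S10)
(0.284 − 0.776)·S10 = 0.776×2330 − 1861.7 = -53.59
S10 = -53.59 / -0.492 = 108.92 lb/h

108.9 lb/h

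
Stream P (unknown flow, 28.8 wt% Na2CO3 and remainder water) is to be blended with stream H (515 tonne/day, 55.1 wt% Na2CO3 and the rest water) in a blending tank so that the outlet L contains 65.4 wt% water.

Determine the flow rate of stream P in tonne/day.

1820 tonne/day

Let P be the unknown flow. Total out = 515 + P.
water balance: 231.24 + 0.712·P = 0.654·(515 + P)
(0.712 − 0.654)·P = 0.654×515 − 231.24 = 105.57
P = 105.57 / 0.058 = 1820.3 tonne/day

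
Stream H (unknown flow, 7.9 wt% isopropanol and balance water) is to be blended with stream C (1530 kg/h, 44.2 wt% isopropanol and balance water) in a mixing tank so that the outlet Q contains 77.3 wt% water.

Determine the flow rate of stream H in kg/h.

Let H be the unknown flow. Total out = 1530 + H.
water balance: 853.74 + 0.921·H = 0.773·(1530 + H)
(0.921 − 0.773)·H = 0.773×1530 − 853.74 = 328.95
H = 328.95 / 0.148 = 2222.6 kg/h

2223 kg/h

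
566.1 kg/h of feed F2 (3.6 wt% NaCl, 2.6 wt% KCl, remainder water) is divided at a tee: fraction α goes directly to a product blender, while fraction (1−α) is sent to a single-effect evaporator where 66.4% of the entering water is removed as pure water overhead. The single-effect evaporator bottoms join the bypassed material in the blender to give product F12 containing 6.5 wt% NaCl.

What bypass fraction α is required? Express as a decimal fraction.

All 566.1×0.036 = 20.38 kg/h of NaCl reaches F12, so F12 = 20.38/0.065 = 313.53 kg/h and vapour = 252.57 kg/h.
The evaporator receives (1−α)·566.1 of feed at 0.938 water and removes 0.664 of that water:
0.664×0.938×(1−α)×566.1 = 252.57
(1−α) = 252.57/352.59 = 0.7163;  α = 0.2837.

0.284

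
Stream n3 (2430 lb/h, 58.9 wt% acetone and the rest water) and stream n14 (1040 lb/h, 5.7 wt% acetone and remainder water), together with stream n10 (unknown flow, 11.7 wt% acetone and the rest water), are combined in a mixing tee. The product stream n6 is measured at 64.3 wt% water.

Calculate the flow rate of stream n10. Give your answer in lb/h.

Let n10 be the unknown flow. Total out = 3470 + n10.
water balance: 1979.4 + 0.883·n10 = 0.643·(3470 + n10)
(0.883 − 0.643)·n10 = 0.643×3470 − 1979.4 = 251.76
n10 = 251.76 / 0.240 = 1049 lb/h

1049 lb/h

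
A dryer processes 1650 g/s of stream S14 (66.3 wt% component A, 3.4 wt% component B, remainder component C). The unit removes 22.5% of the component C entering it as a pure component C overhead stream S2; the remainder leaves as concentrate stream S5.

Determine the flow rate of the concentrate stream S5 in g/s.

component C entering = 1650×0.303 = 499.95 g/s; overhead removed = 0.225×499.95 = 112.49 g/s.
Concentrate = 1650 − 112.49 = 1537.5 g/s.

1538 g/s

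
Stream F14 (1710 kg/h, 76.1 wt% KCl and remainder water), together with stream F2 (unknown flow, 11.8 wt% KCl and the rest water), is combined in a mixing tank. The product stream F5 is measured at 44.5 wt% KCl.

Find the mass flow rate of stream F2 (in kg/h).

Let F2 be the unknown flow. Total out = 1710 + F2.
KCl balance: 1301.3 + 0.118·F2 = 0.445·(1710 + F2)
(0.118 − 0.445)·F2 = 0.445×1710 − 1301.3 = -540.36
F2 = -540.36 / -0.327 = 1652.5 kg/h

1652 kg/h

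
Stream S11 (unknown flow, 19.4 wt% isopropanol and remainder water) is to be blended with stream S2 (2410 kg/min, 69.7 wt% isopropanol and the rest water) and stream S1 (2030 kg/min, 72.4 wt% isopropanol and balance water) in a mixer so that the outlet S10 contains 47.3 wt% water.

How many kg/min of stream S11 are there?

2431 kg/min

Let S11 be the unknown flow. Total out = 4440 + S11.
water balance: 1290.5 + 0.806·S11 = 0.473·(4440 + S11)
(0.806 − 0.473)·S11 = 0.473×4440 − 1290.5 = 809.61
S11 = 809.61 / 0.333 = 2431.3 kg/min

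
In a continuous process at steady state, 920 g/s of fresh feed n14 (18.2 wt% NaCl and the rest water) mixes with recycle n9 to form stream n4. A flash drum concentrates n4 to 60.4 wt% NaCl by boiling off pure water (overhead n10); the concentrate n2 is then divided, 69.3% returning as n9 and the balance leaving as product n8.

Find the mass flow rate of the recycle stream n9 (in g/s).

Overall NaCl balance (none leaves overhead): NaCl in fresh feed = NaCl in product, i.e. 920×0.182 = (1−0.693)·n2·0.604.
n2 = 167.44/(0.604×0.307) = 902.99 g/s.
Recycle n9 = 0.693×902.99 = 625.77 g/s.

625.8 g/s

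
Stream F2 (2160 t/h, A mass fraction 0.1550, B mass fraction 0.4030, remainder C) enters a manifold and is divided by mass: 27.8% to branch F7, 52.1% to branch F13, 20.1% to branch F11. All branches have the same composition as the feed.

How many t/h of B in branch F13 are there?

Branch F13 total = 0.521×2160 = 1125.4 t/h.
B in F13 = 0.403×1125.4 = 453.52 t/h.

453.5 t/h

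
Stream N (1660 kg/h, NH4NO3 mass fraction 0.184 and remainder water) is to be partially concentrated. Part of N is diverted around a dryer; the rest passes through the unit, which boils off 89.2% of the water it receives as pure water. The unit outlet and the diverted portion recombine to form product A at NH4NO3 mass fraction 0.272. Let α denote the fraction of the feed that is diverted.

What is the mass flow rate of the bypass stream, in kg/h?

All 1660×0.184 = 305.44 kg/h of NH4NO3 reaches A, so A = 305.44/0.272 = 1122.9 kg/h and vapour = 537.06 kg/h.
The evaporator receives (1−α)·1660 of feed at 0.816 water and removes 0.892 of that water:
0.892×0.816×(1−α)×1660 = 537.06
(1−α) = 537.06/1208.3 = 0.4445;  α = 0.5555.
Bypass flow = 0.5555×1660 = 922.15 kg/h.

922.2 kg/h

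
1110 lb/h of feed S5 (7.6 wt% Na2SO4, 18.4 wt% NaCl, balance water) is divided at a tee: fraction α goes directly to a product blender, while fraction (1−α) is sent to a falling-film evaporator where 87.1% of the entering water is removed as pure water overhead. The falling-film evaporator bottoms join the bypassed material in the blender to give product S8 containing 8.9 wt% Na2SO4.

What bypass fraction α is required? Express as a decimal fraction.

0.773

All 1110×0.076 = 84.36 lb/h of Na2SO4 reaches S8, so S8 = 84.36/0.089 = 947.87 lb/h and vapour = 162.13 lb/h.
The evaporator receives (1−α)·1110 of feed at 0.740 water and removes 0.871 of that water:
0.871×0.740×(1−α)×1110 = 162.13
(1−α) = 162.13/715.44 = 0.2266;  α = 0.7734.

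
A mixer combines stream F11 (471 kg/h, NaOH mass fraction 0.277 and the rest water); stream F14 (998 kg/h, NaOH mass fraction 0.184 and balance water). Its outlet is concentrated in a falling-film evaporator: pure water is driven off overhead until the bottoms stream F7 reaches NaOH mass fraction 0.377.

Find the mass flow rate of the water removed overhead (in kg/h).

635.8 kg/h

NaOH entering = 471×0.277 + 998×0.184 = 314.1 kg/h.
All NaOH reports to F7, so F7 = 314.1/0.377 = 833.15 kg/h.
Total feed = 1469 kg/h; overhead = 1469 − 833.15 = 635.85 kg/h.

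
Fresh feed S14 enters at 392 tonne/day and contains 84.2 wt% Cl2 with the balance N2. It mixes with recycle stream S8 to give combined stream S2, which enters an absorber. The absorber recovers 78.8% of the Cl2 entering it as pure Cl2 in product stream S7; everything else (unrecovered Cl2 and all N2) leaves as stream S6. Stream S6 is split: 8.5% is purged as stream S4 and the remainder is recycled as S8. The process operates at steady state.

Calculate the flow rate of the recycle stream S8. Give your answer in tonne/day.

746.2 tonne/day

N2 enters only via S14 and leaves only via the purge: 392×0.158 = 0.085×(N2 in S6), and the absorber passes all N2, so N2 in S2 = N2 in S6 = 728.66 tonne/day.
Cl2 in S2: m_A = 392×0.842 + (1−0.085)·(1−0.788)·m_A, so m_A = 330.06/0.8060 = 409.5 tonne/day.
S6 = (1−0.788)×409.5 + 728.66 = 815.47 tonne/day.
Recycle S8 = (1−0.085)×815.47 = 746.16 tonne/day.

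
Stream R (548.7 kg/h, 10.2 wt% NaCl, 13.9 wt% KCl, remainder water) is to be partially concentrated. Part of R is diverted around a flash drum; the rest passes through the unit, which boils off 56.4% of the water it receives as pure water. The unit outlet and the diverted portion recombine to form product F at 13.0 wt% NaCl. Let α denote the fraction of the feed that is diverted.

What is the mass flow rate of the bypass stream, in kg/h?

272.6 kg/h

All 548.7×0.102 = 55.967 kg/h of NaCl reaches F, so F = 55.967/0.130 = 430.52 kg/h and vapour = 118.18 kg/h.
The evaporator receives (1−α)·548.7 of feed at 0.759 water and removes 0.564 of that water:
0.564×0.759×(1−α)×548.7 = 118.18
(1−α) = 118.18/234.89 = 0.5031;  α = 0.4969.
Bypass flow = 0.4969×548.7 = 272.62 kg/h.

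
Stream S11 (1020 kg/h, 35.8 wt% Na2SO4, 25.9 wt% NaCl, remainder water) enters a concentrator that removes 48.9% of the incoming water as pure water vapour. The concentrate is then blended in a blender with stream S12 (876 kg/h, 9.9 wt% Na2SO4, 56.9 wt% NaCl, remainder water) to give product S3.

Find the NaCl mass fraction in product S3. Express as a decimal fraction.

0.447

Vapour removed = 0.489×0.383×1020 = 191.03 kg/h; concentrate = 828.97 kg/h.
NaCl reaching the mixer = 264.18 (from concentrate) + 876×0.569 = 762.62 kg/h.
Product flow = 828.97 + 876 = 1705 kg/h; NaCl fraction = 0.447.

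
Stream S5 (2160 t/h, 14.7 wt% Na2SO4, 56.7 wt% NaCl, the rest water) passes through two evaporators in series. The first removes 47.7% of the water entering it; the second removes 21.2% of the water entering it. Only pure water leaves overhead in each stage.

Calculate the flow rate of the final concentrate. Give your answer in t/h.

water in feed = 2160×0.286 = 617.76 t/h.
After stage 1: water left = (1−0.477)×617.76 = 323.09; stream total = 1865.3 t/h.
After stage 2: water left = (1−0.212)×323.09 = 254.59; final concentrate = 1796.8 t/h.

1797 t/h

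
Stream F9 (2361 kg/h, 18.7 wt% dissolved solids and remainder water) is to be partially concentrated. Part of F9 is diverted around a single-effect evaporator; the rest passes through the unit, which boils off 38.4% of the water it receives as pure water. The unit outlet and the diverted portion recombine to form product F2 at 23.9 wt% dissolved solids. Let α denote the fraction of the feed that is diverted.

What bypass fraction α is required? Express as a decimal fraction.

0.303

All 2361×0.187 = 441.51 kg/h of dissolved solids reaches F2, so F2 = 441.51/0.239 = 1847.3 kg/h and vapour = 513.69 kg/h.
The evaporator receives (1−α)·2361 of feed at 0.813 water and removes 0.384 of that water:
0.384×0.813×(1−α)×2361 = 513.69
(1−α) = 513.69/737.09 = 0.6969;  α = 0.3031.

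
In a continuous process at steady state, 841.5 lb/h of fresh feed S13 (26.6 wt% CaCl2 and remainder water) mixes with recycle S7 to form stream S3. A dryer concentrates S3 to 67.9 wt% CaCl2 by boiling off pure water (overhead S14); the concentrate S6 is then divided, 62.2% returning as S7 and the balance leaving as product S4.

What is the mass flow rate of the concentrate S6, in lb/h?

Overall CaCl2 balance (none leaves overhead): CaCl2 in fresh feed = CaCl2 in product, i.e. 841.5×0.266 = (1−0.622)·S6·0.679.
S6 = 223.84/(0.679×0.378) = 872.12 lb/h.

872.1 lb/h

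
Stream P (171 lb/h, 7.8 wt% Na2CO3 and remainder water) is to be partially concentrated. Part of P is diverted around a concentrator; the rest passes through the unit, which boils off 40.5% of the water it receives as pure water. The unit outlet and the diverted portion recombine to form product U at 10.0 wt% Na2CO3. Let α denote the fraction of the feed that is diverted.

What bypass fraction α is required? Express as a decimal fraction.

All 171×0.078 = 13.338 lb/h of Na2CO3 reaches U, so U = 13.338/0.100 = 133.38 lb/h and vapour = 37.62 lb/h.
The evaporator receives (1−α)·171 of feed at 0.922 water and removes 0.405 of that water:
0.405×0.922×(1−α)×171 = 37.62
(1−α) = 37.62/63.853 = 0.5892;  α = 0.4108.

0.411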